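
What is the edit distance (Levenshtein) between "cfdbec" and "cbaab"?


Computing edit distance: "cfdbec" -> "cbaab"
DP table:
           c    b    a    a    b
      0    1    2    3    4    5
  c   1    0    1    2    3    4
  f   2    1    1    2    3    4
  d   3    2    2    2    3    4
  b   4    3    2    3    3    3
  e   5    4    3    3    4    4
  c   6    5    4    4    4    5
Edit distance = dp[6][5] = 5

5


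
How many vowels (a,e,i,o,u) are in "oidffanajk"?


Input: oidffanajk
Checking each character:
  'o' at position 0: vowel (running total: 1)
  'i' at position 1: vowel (running total: 2)
  'd' at position 2: consonant
  'f' at position 3: consonant
  'f' at position 4: consonant
  'a' at position 5: vowel (running total: 3)
  'n' at position 6: consonant
  'a' at position 7: vowel (running total: 4)
  'j' at position 8: consonant
  'k' at position 9: consonant
Total vowels: 4

4


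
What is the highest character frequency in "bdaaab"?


Input: bdaaab
Character counts:
  'a': 3
  'b': 2
  'd': 1
Maximum frequency: 3

3


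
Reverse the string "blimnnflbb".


Input: blimnnflbb
Reading characters right to left:
  Position 9: 'b'
  Position 8: 'b'
  Position 7: 'l'
  Position 6: 'f'
  Position 5: 'n'
  Position 4: 'n'
  Position 3: 'm'
  Position 2: 'i'
  Position 1: 'l'
  Position 0: 'b'
Reversed: bblfnnmilb

bblfnnmilb


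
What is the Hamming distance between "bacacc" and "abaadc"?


Comparing "bacacc" and "abaadc" position by position:
  Position 0: 'b' vs 'a' => differ
  Position 1: 'a' vs 'b' => differ
  Position 2: 'c' vs 'a' => differ
  Position 3: 'a' vs 'a' => same
  Position 4: 'c' vs 'd' => differ
  Position 5: 'c' vs 'c' => same
Total differences (Hamming distance): 4

4


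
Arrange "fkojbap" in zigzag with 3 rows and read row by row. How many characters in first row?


Zigzag "fkojbap" into 3 rows:
Placing characters:
  'f' => row 0
  'k' => row 1
  'o' => row 2
  'j' => row 1
  'b' => row 0
  'a' => row 1
  'p' => row 2
Rows:
  Row 0: "fb"
  Row 1: "kja"
  Row 2: "op"
First row length: 2

2


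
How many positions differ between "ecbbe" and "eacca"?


Comparing "ecbbe" and "eacca" position by position:
  Position 0: 'e' vs 'e' => same
  Position 1: 'c' vs 'a' => DIFFER
  Position 2: 'b' vs 'c' => DIFFER
  Position 3: 'b' vs 'c' => DIFFER
  Position 4: 'e' vs 'a' => DIFFER
Positions that differ: 4

4


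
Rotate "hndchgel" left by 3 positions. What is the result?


Input: "hndchgel", rotate left by 3
First 3 characters: "hnd"
Remaining characters: "chgel"
Concatenate remaining + first: "chgel" + "hnd" = "chgelhnd"

chgelhnd


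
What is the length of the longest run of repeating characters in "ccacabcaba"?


Input: "ccacabcaba"
Scanning for longest run:
  Position 1 ('c'): continues run of 'c', length=2
  Position 2 ('a'): new char, reset run to 1
  Position 3 ('c'): new char, reset run to 1
  Position 4 ('a'): new char, reset run to 1
  Position 5 ('b'): new char, reset run to 1
  Position 6 ('c'): new char, reset run to 1
  Position 7 ('a'): new char, reset run to 1
  Position 8 ('b'): new char, reset run to 1
  Position 9 ('a'): new char, reset run to 1
Longest run: 'c' with length 2

2


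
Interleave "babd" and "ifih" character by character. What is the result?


Interleaving "babd" and "ifih":
  Position 0: 'b' from first, 'i' from second => "bi"
  Position 1: 'a' from first, 'f' from second => "af"
  Position 2: 'b' from first, 'i' from second => "bi"
  Position 3: 'd' from first, 'h' from second => "dh"
Result: biafbidh

biafbidh


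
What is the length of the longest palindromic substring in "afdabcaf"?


Input: "afdabcaf"
Checking substrings for palindromes:
  No multi-char palindromic substrings found
Longest palindromic substring: "a" with length 1

1


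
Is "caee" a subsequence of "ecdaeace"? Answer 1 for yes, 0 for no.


Check if "caee" is a subsequence of "ecdaeace"
Greedy scan:
  Position 0 ('e'): no match needed
  Position 1 ('c'): matches sub[0] = 'c'
  Position 2 ('d'): no match needed
  Position 3 ('a'): matches sub[1] = 'a'
  Position 4 ('e'): matches sub[2] = 'e'
  Position 5 ('a'): no match needed
  Position 6 ('c'): no match needed
  Position 7 ('e'): matches sub[3] = 'e'
All 4 characters matched => is a subsequence

1


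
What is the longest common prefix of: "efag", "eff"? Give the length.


Words: efag, eff
  Position 0: all 'e' => match
  Position 1: all 'f' => match
  Position 2: ('a', 'f') => mismatch, stop
LCP = "ef" (length 2)

2


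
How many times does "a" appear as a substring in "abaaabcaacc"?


Searching for "a" in "abaaabcaacc"
Scanning each position:
  Position 0: "a" => MATCH
  Position 1: "b" => no
  Position 2: "a" => MATCH
  Position 3: "a" => MATCH
  Position 4: "a" => MATCH
  Position 5: "b" => no
  Position 6: "c" => no
  Position 7: "a" => MATCH
  Position 8: "a" => MATCH
  Position 9: "c" => no
  Position 10: "c" => no
Total occurrences: 6

6


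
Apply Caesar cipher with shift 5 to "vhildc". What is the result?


Caesar cipher: shift "vhildc" by 5
  'v' (pos 21) + 5 = pos 0 = 'a'
  'h' (pos 7) + 5 = pos 12 = 'm'
  'i' (pos 8) + 5 = pos 13 = 'n'
  'l' (pos 11) + 5 = pos 16 = 'q'
  'd' (pos 3) + 5 = pos 8 = 'i'
  'c' (pos 2) + 5 = pos 7 = 'h'
Result: amnqih

amnqih


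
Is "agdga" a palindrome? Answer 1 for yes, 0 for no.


Input: agdga
Reversed: agdga
  Compare pos 0 ('a') with pos 4 ('a'): match
  Compare pos 1 ('g') with pos 3 ('g'): match
Result: palindrome

1


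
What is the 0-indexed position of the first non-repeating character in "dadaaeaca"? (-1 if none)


Input: dadaaeaca
Character frequencies:
  'a': 5
  'c': 1
  'd': 2
  'e': 1
Scanning left to right for freq == 1:
  Position 0 ('d'): freq=2, skip
  Position 1 ('a'): freq=5, skip
  Position 2 ('d'): freq=2, skip
  Position 3 ('a'): freq=5, skip
  Position 4 ('a'): freq=5, skip
  Position 5 ('e'): unique! => answer = 5

5


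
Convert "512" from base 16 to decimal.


Input: "512" in base 16
Positional expansion:
  Digit '5' (value 5) x 16^2 = 1280
  Digit '1' (value 1) x 16^1 = 16
  Digit '2' (value 2) x 16^0 = 2
Sum = 1298

1298


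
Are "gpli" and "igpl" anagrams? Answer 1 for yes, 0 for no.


Strings: "gpli", "igpl"
Sorted first:  gilp
Sorted second: gilp
Sorted forms match => anagrams

1


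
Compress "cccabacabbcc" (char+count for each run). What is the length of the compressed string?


Input: cccabacabbcc
Runs:
  'c' x 3 => "c3"
  'a' x 1 => "a1"
  'b' x 1 => "b1"
  'a' x 1 => "a1"
  'c' x 1 => "c1"
  'a' x 1 => "a1"
  'b' x 2 => "b2"
  'c' x 2 => "c2"
Compressed: "c3a1b1a1c1a1b2c2"
Compressed length: 16

16


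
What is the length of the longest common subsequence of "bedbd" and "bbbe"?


LCS of "bedbd" and "bbbe"
DP table:
           b    b    b    e
      0    0    0    0    0
  b   0    1    1    1    1
  e   0    1    1    1    2
  d   0    1    1    1    2
  b   0    1    2    2    2
  d   0    1    2    2    2
LCS length = dp[5][4] = 2

2


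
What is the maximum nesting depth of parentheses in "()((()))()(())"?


Input: "()((()))()(())"
Tracking depth:
  Position 0 '(': depth becomes 1
  Position 1 ')': depth becomes 0
  Position 2 '(': depth becomes 1
  Position 3 '(': depth becomes 2
  Position 4 '(': depth becomes 3
  Position 5 ')': depth becomes 2
  Position 6 ')': depth becomes 1
  Position 7 ')': depth becomes 0
  Position 8 '(': depth becomes 1
  Position 9 ')': depth becomes 0
  Position 10 '(': depth becomes 1
  Position 11 '(': depth becomes 2
  Position 12 ')': depth becomes 1
  Position 13 ')': depth becomes 0
Maximum depth reached: 3

3


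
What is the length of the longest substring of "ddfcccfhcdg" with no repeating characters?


Input: "ddfcccfhcdg"
Sliding window (track last position of each char):
  Position 0 ('d'): window [0,0] length 1 -- new best
  Position 1 ('d'): repeat (last at 0), move window start to 1
  Position 1 ('d'): window [1,1] length 1
  Position 2 ('f'): window [1,2] length 2 -- new best
  Position 3 ('c'): window [1,3] length 3 -- new best
  Position 4 ('c'): repeat (last at 3), move window start to 4
  Position 4 ('c'): window [4,4] length 1
  Position 5 ('c'): repeat (last at 4), move window start to 5
  Position 5 ('c'): window [5,5] length 1
  Position 6 ('f'): window [5,6] length 2
  Position 7 ('h'): window [5,7] length 3
  Position 8 ('c'): repeat (last at 5), move window start to 6
  Position 8 ('c'): window [6,8] length 3
  Position 9 ('d'): window [6,9] length 4 -- new best
  Position 10 ('g'): window [6,10] length 5 -- new best
Longest substring with no repeats: "fhcdg" with length 5

5


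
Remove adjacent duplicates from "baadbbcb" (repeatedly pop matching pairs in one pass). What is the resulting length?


Input: baadbbcb
Stack-based adjacent duplicate removal:
  Read 'b': push. Stack: b
  Read 'a': push. Stack: ba
  Read 'a': matches stack top 'a' => pop. Stack: b
  Read 'd': push. Stack: bd
  Read 'b': push. Stack: bdb
  Read 'b': matches stack top 'b' => pop. Stack: bd
  Read 'c': push. Stack: bdc
  Read 'b': push. Stack: bdcb
Final stack: "bdcb" (length 4)

4


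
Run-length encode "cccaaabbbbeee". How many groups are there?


Input: cccaaabbbbeee
Scanning for consecutive runs:
  Group 1: 'c' x 3 (positions 0-2)
  Group 2: 'a' x 3 (positions 3-5)
  Group 3: 'b' x 4 (positions 6-9)
  Group 4: 'e' x 3 (positions 10-12)
Total groups: 4

4


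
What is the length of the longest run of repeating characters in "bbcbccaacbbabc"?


Input: "bbcbccaacbbabc"
Scanning for longest run:
  Position 1 ('b'): continues run of 'b', length=2
  Position 2 ('c'): new char, reset run to 1
  Position 3 ('b'): new char, reset run to 1
  Position 4 ('c'): new char, reset run to 1
  Position 5 ('c'): continues run of 'c', length=2
  Position 6 ('a'): new char, reset run to 1
  Position 7 ('a'): continues run of 'a', length=2
  Position 8 ('c'): new char, reset run to 1
  Position 9 ('b'): new char, reset run to 1
  Position 10 ('b'): continues run of 'b', length=2
  Position 11 ('a'): new char, reset run to 1
  Position 12 ('b'): new char, reset run to 1
  Position 13 ('c'): new char, reset run to 1
Longest run: 'b' with length 2

2


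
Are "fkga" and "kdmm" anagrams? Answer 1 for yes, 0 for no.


Strings: "fkga", "kdmm"
Sorted first:  afgk
Sorted second: dkmm
Differ at position 0: 'a' vs 'd' => not anagrams

0


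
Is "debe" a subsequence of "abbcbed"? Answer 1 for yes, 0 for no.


Check if "debe" is a subsequence of "abbcbed"
Greedy scan:
  Position 0 ('a'): no match needed
  Position 1 ('b'): no match needed
  Position 2 ('b'): no match needed
  Position 3 ('c'): no match needed
  Position 4 ('b'): no match needed
  Position 5 ('e'): no match needed
  Position 6 ('d'): matches sub[0] = 'd'
Only matched 1/4 characters => not a subsequence

0


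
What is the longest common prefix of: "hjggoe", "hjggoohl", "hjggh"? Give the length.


Words: hjggoe, hjggoohl, hjggh
  Position 0: all 'h' => match
  Position 1: all 'j' => match
  Position 2: all 'g' => match
  Position 3: all 'g' => match
  Position 4: ('o', 'o', 'h') => mismatch, stop
LCP = "hjgg" (length 4)

4


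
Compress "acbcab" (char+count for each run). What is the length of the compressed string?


Input: acbcab
Runs:
  'a' x 1 => "a1"
  'c' x 1 => "c1"
  'b' x 1 => "b1"
  'c' x 1 => "c1"
  'a' x 1 => "a1"
  'b' x 1 => "b1"
Compressed: "a1c1b1c1a1b1"
Compressed length: 12

12


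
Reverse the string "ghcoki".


Input: ghcoki
Reading characters right to left:
  Position 5: 'i'
  Position 4: 'k'
  Position 3: 'o'
  Position 2: 'c'
  Position 1: 'h'
  Position 0: 'g'
Reversed: ikochg

ikochg


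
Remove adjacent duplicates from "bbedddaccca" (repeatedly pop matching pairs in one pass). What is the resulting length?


Input: bbedddaccca
Stack-based adjacent duplicate removal:
  Read 'b': push. Stack: b
  Read 'b': matches stack top 'b' => pop. Stack: (empty)
  Read 'e': push. Stack: e
  Read 'd': push. Stack: ed
  Read 'd': matches stack top 'd' => pop. Stack: e
  Read 'd': push. Stack: ed
  Read 'a': push. Stack: eda
  Read 'c': push. Stack: edac
  Read 'c': matches stack top 'c' => pop. Stack: eda
  Read 'c': push. Stack: edac
  Read 'a': push. Stack: edaca
Final stack: "edaca" (length 5)

5


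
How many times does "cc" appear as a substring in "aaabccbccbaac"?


Searching for "cc" in "aaabccbccbaac"
Scanning each position:
  Position 0: "aa" => no
  Position 1: "aa" => no
  Position 2: "ab" => no
  Position 3: "bc" => no
  Position 4: "cc" => MATCH
  Position 5: "cb" => no
  Position 6: "bc" => no
  Position 7: "cc" => MATCH
  Position 8: "cb" => no
  Position 9: "ba" => no
  Position 10: "aa" => no
  Position 11: "ac" => no
Total occurrences: 2

2


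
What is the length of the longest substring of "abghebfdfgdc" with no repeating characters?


Input: "abghebfdfgdc"
Sliding window (track last position of each char):
  Position 0 ('a'): window [0,0] length 1 -- new best
  Position 1 ('b'): window [0,1] length 2 -- new best
  Position 2 ('g'): window [0,2] length 3 -- new best
  Position 3 ('h'): window [0,3] length 4 -- new best
  Position 4 ('e'): window [0,4] length 5 -- new best
  Position 5 ('b'): repeat (last at 1), move window start to 2
  Position 5 ('b'): window [2,5] length 4
  Position 6 ('f'): window [2,6] length 5
  Position 7 ('d'): window [2,7] length 6 -- new best
  Position 8 ('f'): repeat (last at 6), move window start to 7
  Position 8 ('f'): window [7,8] length 2
  Position 9 ('g'): window [7,9] length 3
  Position 10 ('d'): repeat (last at 7), move window start to 8
  Position 10 ('d'): window [8,10] length 3
  Position 11 ('c'): window [8,11] length 4
Longest substring with no repeats: "ghebfd" with length 6

6


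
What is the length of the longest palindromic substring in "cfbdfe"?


Input: "cfbdfe"
Checking substrings for palindromes:
  No multi-char palindromic substrings found
Longest palindromic substring: "c" with length 1

1


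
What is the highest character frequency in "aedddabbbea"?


Input: aedddabbbea
Character counts:
  'a': 3
  'b': 3
  'd': 3
  'e': 2
Maximum frequency: 3

3


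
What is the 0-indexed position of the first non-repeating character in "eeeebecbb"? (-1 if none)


Input: eeeebecbb
Character frequencies:
  'b': 3
  'c': 1
  'e': 5
Scanning left to right for freq == 1:
  Position 0 ('e'): freq=5, skip
  Position 1 ('e'): freq=5, skip
  Position 2 ('e'): freq=5, skip
  Position 3 ('e'): freq=5, skip
  Position 4 ('b'): freq=3, skip
  Position 5 ('e'): freq=5, skip
  Position 6 ('c'): unique! => answer = 6

6


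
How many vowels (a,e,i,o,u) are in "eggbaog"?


Input: eggbaog
Checking each character:
  'e' at position 0: vowel (running total: 1)
  'g' at position 1: consonant
  'g' at position 2: consonant
  'b' at position 3: consonant
  'a' at position 4: vowel (running total: 2)
  'o' at position 5: vowel (running total: 3)
  'g' at position 6: consonant
Total vowels: 3

3


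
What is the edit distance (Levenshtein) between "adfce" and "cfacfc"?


Computing edit distance: "adfce" -> "cfacfc"
DP table:
           c    f    a    c    f    c
      0    1    2    3    4    5    6
  a   1    1    2    2    3    4    5
  d   2    2    2    3    3    4    5
  f   3    3    2    3    4    3    4
  c   4    3    3    3    3    4    3
  e   5    4    4    4    4    4    4
Edit distance = dp[5][6] = 4

4


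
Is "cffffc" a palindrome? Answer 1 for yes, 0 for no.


Input: cffffc
Reversed: cffffc
  Compare pos 0 ('c') with pos 5 ('c'): match
  Compare pos 1 ('f') with pos 4 ('f'): match
  Compare pos 2 ('f') with pos 3 ('f'): match
Result: palindrome

1


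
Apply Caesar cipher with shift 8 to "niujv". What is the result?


Caesar cipher: shift "niujv" by 8
  'n' (pos 13) + 8 = pos 21 = 'v'
  'i' (pos 8) + 8 = pos 16 = 'q'
  'u' (pos 20) + 8 = pos 2 = 'c'
  'j' (pos 9) + 8 = pos 17 = 'r'
  'v' (pos 21) + 8 = pos 3 = 'd'
Result: vqcrd

vqcrd


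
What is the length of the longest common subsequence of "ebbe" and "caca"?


LCS of "ebbe" and "caca"
DP table:
           c    a    c    a
      0    0    0    0    0
  e   0    0    0    0    0
  b   0    0    0    0    0
  b   0    0    0    0    0
  e   0    0    0    0    0
LCS length = dp[4][4] = 0

0


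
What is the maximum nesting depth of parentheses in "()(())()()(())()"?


Input: "()(())()()(())()"
Tracking depth:
  Position 0 '(': depth becomes 1
  Position 1 ')': depth becomes 0
  Position 2 '(': depth becomes 1
  Position 3 '(': depth becomes 2
  Position 4 ')': depth becomes 1
  Position 5 ')': depth becomes 0
  Position 6 '(': depth becomes 1
  Position 7 ')': depth becomes 0
  Position 8 '(': depth becomes 1
  Position 9 ')': depth becomes 0
  Position 10 '(': depth becomes 1
  Position 11 '(': depth becomes 2
  Position 12 ')': depth becomes 1
  Position 13 ')': depth becomes 0
  Position 14 '(': depth becomes 1
  Position 15 ')': depth becomes 0
Maximum depth reached: 2

2


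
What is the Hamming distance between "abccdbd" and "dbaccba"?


Comparing "abccdbd" and "dbaccba" position by position:
  Position 0: 'a' vs 'd' => differ
  Position 1: 'b' vs 'b' => same
  Position 2: 'c' vs 'a' => differ
  Position 3: 'c' vs 'c' => same
  Position 4: 'd' vs 'c' => differ
  Position 5: 'b' vs 'b' => same
  Position 6: 'd' vs 'a' => differ
Total differences (Hamming distance): 4

4


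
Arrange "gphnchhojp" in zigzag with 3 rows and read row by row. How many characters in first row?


Zigzag "gphnchhojp" into 3 rows:
Placing characters:
  'g' => row 0
  'p' => row 1
  'h' => row 2
  'n' => row 1
  'c' => row 0
  'h' => row 1
  'h' => row 2
  'o' => row 1
  'j' => row 0
  'p' => row 1
Rows:
  Row 0: "gcj"
  Row 1: "pnhop"
  Row 2: "hh"
First row length: 3

3


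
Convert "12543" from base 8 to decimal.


Input: "12543" in base 8
Positional expansion:
  Digit '1' (value 1) x 8^4 = 4096
  Digit '2' (value 2) x 8^3 = 1024
  Digit '5' (value 5) x 8^2 = 320
  Digit '4' (value 4) x 8^1 = 32
  Digit '3' (value 3) x 8^0 = 3
Sum = 5475

5475


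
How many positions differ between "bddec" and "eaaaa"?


Comparing "bddec" and "eaaaa" position by position:
  Position 0: 'b' vs 'e' => DIFFER
  Position 1: 'd' vs 'a' => DIFFER
  Position 2: 'd' vs 'a' => DIFFER
  Position 3: 'e' vs 'a' => DIFFER
  Position 4: 'c' vs 'a' => DIFFER
Positions that differ: 5

5


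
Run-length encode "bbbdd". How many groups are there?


Input: bbbdd
Scanning for consecutive runs:
  Group 1: 'b' x 3 (positions 0-2)
  Group 2: 'd' x 2 (positions 3-4)
Total groups: 2

2


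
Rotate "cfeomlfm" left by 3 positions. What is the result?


Input: "cfeomlfm", rotate left by 3
First 3 characters: "cfe"
Remaining characters: "omlfm"
Concatenate remaining + first: "omlfm" + "cfe" = "omlfmcfe"

omlfmcfe


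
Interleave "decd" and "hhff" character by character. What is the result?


Interleaving "decd" and "hhff":
  Position 0: 'd' from first, 'h' from second => "dh"
  Position 1: 'e' from first, 'h' from second => "eh"
  Position 2: 'c' from first, 'f' from second => "cf"
  Position 3: 'd' from first, 'f' from second => "df"
Result: dhehcfdf

dhehcfdf


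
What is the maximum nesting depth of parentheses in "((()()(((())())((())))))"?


Input: "((()()(((())())((())))))"
Tracking depth:
  Position 0 '(': depth becomes 1
  Position 1 '(': depth becomes 2
  Position 2 '(': depth becomes 3
  Position 3 ')': depth becomes 2
  Position 4 '(': depth becomes 3
  Position 5 ')': depth becomes 2
  Position 6 '(': depth becomes 3
  Position 7 '(': depth becomes 4
  Position 8 '(': depth becomes 5
  Position 9 '(': depth becomes 6
  Position 10 ')': depth becomes 5
  Position 11 ')': depth becomes 4
  Position 12 '(': depth becomes 5
  Position 13 ')': depth becomes 4
  Position 14 ')': depth becomes 3
  Position 15 '(': depth becomes 4
  Position 16 '(': depth becomes 5
  Position 17 '(': depth becomes 6
  Position 18 ')': depth becomes 5
  Position 19 ')': depth becomes 4
  Position 20 ')': depth becomes 3
  Position 21 ')': depth becomes 2
  Position 22 ')': depth becomes 1
  Position 23 ')': depth becomes 0
Maximum depth reached: 6

6


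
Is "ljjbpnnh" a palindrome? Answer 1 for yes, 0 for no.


Input: ljjbpnnh
Reversed: hnnpbjjl
  Compare pos 0 ('l') with pos 7 ('h'): MISMATCH
  Compare pos 1 ('j') with pos 6 ('n'): MISMATCH
  Compare pos 2 ('j') with pos 5 ('n'): MISMATCH
  Compare pos 3 ('b') with pos 4 ('p'): MISMATCH
Result: not a palindrome

0


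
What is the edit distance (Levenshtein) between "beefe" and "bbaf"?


Computing edit distance: "beefe" -> "bbaf"
DP table:
           b    b    a    f
      0    1    2    3    4
  b   1    0    1    2    3
  e   2    1    1    2    3
  e   3    2    2    2    3
  f   4    3    3    3    2
  e   5    4    4    4    3
Edit distance = dp[5][4] = 3

3


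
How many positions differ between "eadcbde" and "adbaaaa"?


Comparing "eadcbde" and "adbaaaa" position by position:
  Position 0: 'e' vs 'a' => DIFFER
  Position 1: 'a' vs 'd' => DIFFER
  Position 2: 'd' vs 'b' => DIFFER
  Position 3: 'c' vs 'a' => DIFFER
  Position 4: 'b' vs 'a' => DIFFER
  Position 5: 'd' vs 'a' => DIFFER
  Position 6: 'e' vs 'a' => DIFFER
Positions that differ: 7

7


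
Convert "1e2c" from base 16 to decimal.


Input: "1e2c" in base 16
Positional expansion:
  Digit '1' (value 1) x 16^3 = 4096
  Digit 'e' (value 14) x 16^2 = 3584
  Digit '2' (value 2) x 16^1 = 32
  Digit 'c' (value 12) x 16^0 = 12
Sum = 7724

7724


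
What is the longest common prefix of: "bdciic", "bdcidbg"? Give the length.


Words: bdciic, bdcidbg
  Position 0: all 'b' => match
  Position 1: all 'd' => match
  Position 2: all 'c' => match
  Position 3: all 'i' => match
  Position 4: ('i', 'd') => mismatch, stop
LCP = "bdci" (length 4)

4


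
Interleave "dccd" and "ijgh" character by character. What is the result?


Interleaving "dccd" and "ijgh":
  Position 0: 'd' from first, 'i' from second => "di"
  Position 1: 'c' from first, 'j' from second => "cj"
  Position 2: 'c' from first, 'g' from second => "cg"
  Position 3: 'd' from first, 'h' from second => "dh"
Result: dicjcgdh

dicjcgdh


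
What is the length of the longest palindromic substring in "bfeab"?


Input: "bfeab"
Checking substrings for palindromes:
  No multi-char palindromic substrings found
Longest palindromic substring: "b" with length 1

1


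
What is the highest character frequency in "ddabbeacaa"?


Input: ddabbeacaa
Character counts:
  'a': 4
  'b': 2
  'c': 1
  'd': 2
  'e': 1
Maximum frequency: 4

4


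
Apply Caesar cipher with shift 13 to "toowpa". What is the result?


Caesar cipher: shift "toowpa" by 13
  't' (pos 19) + 13 = pos 6 = 'g'
  'o' (pos 14) + 13 = pos 1 = 'b'
  'o' (pos 14) + 13 = pos 1 = 'b'
  'w' (pos 22) + 13 = pos 9 = 'j'
  'p' (pos 15) + 13 = pos 2 = 'c'
  'a' (pos 0) + 13 = pos 13 = 'n'
Result: gbbjcn

gbbjcn


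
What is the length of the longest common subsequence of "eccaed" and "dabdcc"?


LCS of "eccaed" and "dabdcc"
DP table:
           d    a    b    d    c    c
      0    0    0    0    0    0    0
  e   0    0    0    0    0    0    0
  c   0    0    0    0    0    1    1
  c   0    0    0    0    0    1    2
  a   0    0    1    1    1    1    2
  e   0    0    1    1    1    1    2
  d   0    1    1    1    2    2    2
LCS length = dp[6][6] = 2

2


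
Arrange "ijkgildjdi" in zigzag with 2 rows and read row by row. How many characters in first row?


Zigzag "ijkgildjdi" into 2 rows:
Placing characters:
  'i' => row 0
  'j' => row 1
  'k' => row 0
  'g' => row 1
  'i' => row 0
  'l' => row 1
  'd' => row 0
  'j' => row 1
  'd' => row 0
  'i' => row 1
Rows:
  Row 0: "ikidd"
  Row 1: "jglji"
First row length: 5

5


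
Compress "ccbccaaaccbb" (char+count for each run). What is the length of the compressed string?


Input: ccbccaaaccbb
Runs:
  'c' x 2 => "c2"
  'b' x 1 => "b1"
  'c' x 2 => "c2"
  'a' x 3 => "a3"
  'c' x 2 => "c2"
  'b' x 2 => "b2"
Compressed: "c2b1c2a3c2b2"
Compressed length: 12

12


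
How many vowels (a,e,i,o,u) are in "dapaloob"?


Input: dapaloob
Checking each character:
  'd' at position 0: consonant
  'a' at position 1: vowel (running total: 1)
  'p' at position 2: consonant
  'a' at position 3: vowel (running total: 2)
  'l' at position 4: consonant
  'o' at position 5: vowel (running total: 3)
  'o' at position 6: vowel (running total: 4)
  'b' at position 7: consonant
Total vowels: 4

4


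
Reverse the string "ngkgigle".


Input: ngkgigle
Reading characters right to left:
  Position 7: 'e'
  Position 6: 'l'
  Position 5: 'g'
  Position 4: 'i'
  Position 3: 'g'
  Position 2: 'k'
  Position 1: 'g'
  Position 0: 'n'
Reversed: elgigkgn

elgigkgn


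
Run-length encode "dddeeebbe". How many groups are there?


Input: dddeeebbe
Scanning for consecutive runs:
  Group 1: 'd' x 3 (positions 0-2)
  Group 2: 'e' x 3 (positions 3-5)
  Group 3: 'b' x 2 (positions 6-7)
  Group 4: 'e' x 1 (positions 8-8)
Total groups: 4

4


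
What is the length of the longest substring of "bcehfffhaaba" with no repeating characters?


Input: "bcehfffhaaba"
Sliding window (track last position of each char):
  Position 0 ('b'): window [0,0] length 1 -- new best
  Position 1 ('c'): window [0,1] length 2 -- new best
  Position 2 ('e'): window [0,2] length 3 -- new best
  Position 3 ('h'): window [0,3] length 4 -- new best
  Position 4 ('f'): window [0,4] length 5 -- new best
  Position 5 ('f'): repeat (last at 4), move window start to 5
  Position 5 ('f'): window [5,5] length 1
  Position 6 ('f'): repeat (last at 5), move window start to 6
  Position 6 ('f'): window [6,6] length 1
  Position 7 ('h'): window [6,7] length 2
  Position 8 ('a'): window [6,8] length 3
  Position 9 ('a'): repeat (last at 8), move window start to 9
  Position 9 ('a'): window [9,9] length 1
  Position 10 ('b'): window [9,10] length 2
  Position 11 ('a'): repeat (last at 9), move window start to 10
  Position 11 ('a'): window [10,11] length 2
Longest substring with no repeats: "bcehf" with length 5

5


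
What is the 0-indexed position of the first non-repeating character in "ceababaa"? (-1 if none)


Input: ceababaa
Character frequencies:
  'a': 4
  'b': 2
  'c': 1
  'e': 1
Scanning left to right for freq == 1:
  Position 0 ('c'): unique! => answer = 0

0


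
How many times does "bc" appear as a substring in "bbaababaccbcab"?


Searching for "bc" in "bbaababaccbcab"
Scanning each position:
  Position 0: "bb" => no
  Position 1: "ba" => no
  Position 2: "aa" => no
  Position 3: "ab" => no
  Position 4: "ba" => no
  Position 5: "ab" => no
  Position 6: "ba" => no
  Position 7: "ac" => no
  Position 8: "cc" => no
  Position 9: "cb" => no
  Position 10: "bc" => MATCH
  Position 11: "ca" => no
  Position 12: "ab" => no
Total occurrences: 1

1


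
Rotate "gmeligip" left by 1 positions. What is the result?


Input: "gmeligip", rotate left by 1
First 1 characters: "g"
Remaining characters: "meligip"
Concatenate remaining + first: "meligip" + "g" = "meligipg"

meligipg


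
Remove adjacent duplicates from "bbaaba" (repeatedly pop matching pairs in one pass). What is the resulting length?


Input: bbaaba
Stack-based adjacent duplicate removal:
  Read 'b': push. Stack: b
  Read 'b': matches stack top 'b' => pop. Stack: (empty)
  Read 'a': push. Stack: a
  Read 'a': matches stack top 'a' => pop. Stack: (empty)
  Read 'b': push. Stack: b
  Read 'a': push. Stack: ba
Final stack: "ba" (length 2)

2


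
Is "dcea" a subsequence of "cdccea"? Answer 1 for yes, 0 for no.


Check if "dcea" is a subsequence of "cdccea"
Greedy scan:
  Position 0 ('c'): no match needed
  Position 1 ('d'): matches sub[0] = 'd'
  Position 2 ('c'): matches sub[1] = 'c'
  Position 3 ('c'): no match needed
  Position 4 ('e'): matches sub[2] = 'e'
  Position 5 ('a'): matches sub[3] = 'a'
All 4 characters matched => is a subsequence

1


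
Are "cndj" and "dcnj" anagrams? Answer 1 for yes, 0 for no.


Strings: "cndj", "dcnj"
Sorted first:  cdjn
Sorted second: cdjn
Sorted forms match => anagrams

1


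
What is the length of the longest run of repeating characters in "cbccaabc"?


Input: "cbccaabc"
Scanning for longest run:
  Position 1 ('b'): new char, reset run to 1
  Position 2 ('c'): new char, reset run to 1
  Position 3 ('c'): continues run of 'c', length=2
  Position 4 ('a'): new char, reset run to 1
  Position 5 ('a'): continues run of 'a', length=2
  Position 6 ('b'): new char, reset run to 1
  Position 7 ('c'): new char, reset run to 1
Longest run: 'c' with length 2

2


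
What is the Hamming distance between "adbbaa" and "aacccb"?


Comparing "adbbaa" and "aacccb" position by position:
  Position 0: 'a' vs 'a' => same
  Position 1: 'd' vs 'a' => differ
  Position 2: 'b' vs 'c' => differ
  Position 3: 'b' vs 'c' => differ
  Position 4: 'a' vs 'c' => differ
  Position 5: 'a' vs 'b' => differ
Total differences (Hamming distance): 5

5


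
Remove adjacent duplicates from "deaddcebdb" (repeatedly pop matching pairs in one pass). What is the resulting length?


Input: deaddcebdb
Stack-based adjacent duplicate removal:
  Read 'd': push. Stack: d
  Read 'e': push. Stack: de
  Read 'a': push. Stack: dea
  Read 'd': push. Stack: dead
  Read 'd': matches stack top 'd' => pop. Stack: dea
  Read 'c': push. Stack: deac
  Read 'e': push. Stack: deace
  Read 'b': push. Stack: deaceb
  Read 'd': push. Stack: deacebd
  Read 'b': push. Stack: deacebdb
Final stack: "deacebdb" (length 8)

8


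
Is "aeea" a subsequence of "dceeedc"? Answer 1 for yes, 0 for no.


Check if "aeea" is a subsequence of "dceeedc"
Greedy scan:
  Position 0 ('d'): no match needed
  Position 1 ('c'): no match needed
  Position 2 ('e'): no match needed
  Position 3 ('e'): no match needed
  Position 4 ('e'): no match needed
  Position 5 ('d'): no match needed
  Position 6 ('c'): no match needed
Only matched 0/4 characters => not a subsequence

0


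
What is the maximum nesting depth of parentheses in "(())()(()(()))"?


Input: "(())()(()(()))"
Tracking depth:
  Position 0 '(': depth becomes 1
  Position 1 '(': depth becomes 2
  Position 2 ')': depth becomes 1
  Position 3 ')': depth becomes 0
  Position 4 '(': depth becomes 1
  Position 5 ')': depth becomes 0
  Position 6 '(': depth becomes 1
  Position 7 '(': depth becomes 2
  Position 8 ')': depth becomes 1
  Position 9 '(': depth becomes 2
  Position 10 '(': depth becomes 3
  Position 11 ')': depth becomes 2
  Position 12 ')': depth becomes 1
  Position 13 ')': depth becomes 0
Maximum depth reached: 3

3


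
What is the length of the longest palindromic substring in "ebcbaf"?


Input: "ebcbaf"
Checking substrings for palindromes:
  [1:4] "bcb" (len 3) => palindrome
Longest palindromic substring: "bcb" with length 3

3


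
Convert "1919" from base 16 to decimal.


Input: "1919" in base 16
Positional expansion:
  Digit '1' (value 1) x 16^3 = 4096
  Digit '9' (value 9) x 16^2 = 2304
  Digit '1' (value 1) x 16^1 = 16
  Digit '9' (value 9) x 16^0 = 9
Sum = 6425

6425


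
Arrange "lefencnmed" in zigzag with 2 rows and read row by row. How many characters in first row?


Zigzag "lefencnmed" into 2 rows:
Placing characters:
  'l' => row 0
  'e' => row 1
  'f' => row 0
  'e' => row 1
  'n' => row 0
  'c' => row 1
  'n' => row 0
  'm' => row 1
  'e' => row 0
  'd' => row 1
Rows:
  Row 0: "lfnne"
  Row 1: "eecmd"
First row length: 5

5


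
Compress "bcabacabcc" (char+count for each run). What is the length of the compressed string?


Input: bcabacabcc
Runs:
  'b' x 1 => "b1"
  'c' x 1 => "c1"
  'a' x 1 => "a1"
  'b' x 1 => "b1"
  'a' x 1 => "a1"
  'c' x 1 => "c1"
  'a' x 1 => "a1"
  'b' x 1 => "b1"
  'c' x 2 => "c2"
Compressed: "b1c1a1b1a1c1a1b1c2"
Compressed length: 18

18


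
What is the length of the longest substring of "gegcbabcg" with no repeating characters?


Input: "gegcbabcg"
Sliding window (track last position of each char):
  Position 0 ('g'): window [0,0] length 1 -- new best
  Position 1 ('e'): window [0,1] length 2 -- new best
  Position 2 ('g'): repeat (last at 0), move window start to 1
  Position 2 ('g'): window [1,2] length 2
  Position 3 ('c'): window [1,3] length 3 -- new best
  Position 4 ('b'): window [1,4] length 4 -- new best
  Position 5 ('a'): window [1,5] length 5 -- new best
  Position 6 ('b'): repeat (last at 4), move window start to 5
  Position 6 ('b'): window [5,6] length 2
  Position 7 ('c'): window [5,7] length 3
  Position 8 ('g'): window [5,8] length 4
Longest substring with no repeats: "egcba" with length 5

5


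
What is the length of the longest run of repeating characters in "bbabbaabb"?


Input: "bbabbaabb"
Scanning for longest run:
  Position 1 ('b'): continues run of 'b', length=2
  Position 2 ('a'): new char, reset run to 1
  Position 3 ('b'): new char, reset run to 1
  Position 4 ('b'): continues run of 'b', length=2
  Position 5 ('a'): new char, reset run to 1
  Position 6 ('a'): continues run of 'a', length=2
  Position 7 ('b'): new char, reset run to 1
  Position 8 ('b'): continues run of 'b', length=2
Longest run: 'b' with length 2

2


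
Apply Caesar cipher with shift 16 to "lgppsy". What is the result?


Caesar cipher: shift "lgppsy" by 16
  'l' (pos 11) + 16 = pos 1 = 'b'
  'g' (pos 6) + 16 = pos 22 = 'w'
  'p' (pos 15) + 16 = pos 5 = 'f'
  'p' (pos 15) + 16 = pos 5 = 'f'
  's' (pos 18) + 16 = pos 8 = 'i'
  'y' (pos 24) + 16 = pos 14 = 'o'
Result: bwffio

bwffio


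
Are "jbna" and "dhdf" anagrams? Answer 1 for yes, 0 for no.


Strings: "jbna", "dhdf"
Sorted first:  abjn
Sorted second: ddfh
Differ at position 0: 'a' vs 'd' => not anagrams

0


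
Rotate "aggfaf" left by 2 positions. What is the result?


Input: "aggfaf", rotate left by 2
First 2 characters: "ag"
Remaining characters: "gfaf"
Concatenate remaining + first: "gfaf" + "ag" = "gfafag"

gfafag


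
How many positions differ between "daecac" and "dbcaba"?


Comparing "daecac" and "dbcaba" position by position:
  Position 0: 'd' vs 'd' => same
  Position 1: 'a' vs 'b' => DIFFER
  Position 2: 'e' vs 'c' => DIFFER
  Position 3: 'c' vs 'a' => DIFFER
  Position 4: 'a' vs 'b' => DIFFER
  Position 5: 'c' vs 'a' => DIFFER
Positions that differ: 5

5


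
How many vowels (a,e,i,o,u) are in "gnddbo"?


Input: gnddbo
Checking each character:
  'g' at position 0: consonant
  'n' at position 1: consonant
  'd' at position 2: consonant
  'd' at position 3: consonant
  'b' at position 4: consonant
  'o' at position 5: vowel (running total: 1)
Total vowels: 1

1


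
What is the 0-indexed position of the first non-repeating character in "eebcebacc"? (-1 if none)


Input: eebcebacc
Character frequencies:
  'a': 1
  'b': 2
  'c': 3
  'e': 3
Scanning left to right for freq == 1:
  Position 0 ('e'): freq=3, skip
  Position 1 ('e'): freq=3, skip
  Position 2 ('b'): freq=2, skip
  Position 3 ('c'): freq=3, skip
  Position 4 ('e'): freq=3, skip
  Position 5 ('b'): freq=2, skip
  Position 6 ('a'): unique! => answer = 6

6


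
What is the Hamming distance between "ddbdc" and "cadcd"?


Comparing "ddbdc" and "cadcd" position by position:
  Position 0: 'd' vs 'c' => differ
  Position 1: 'd' vs 'a' => differ
  Position 2: 'b' vs 'd' => differ
  Position 3: 'd' vs 'c' => differ
  Position 4: 'c' vs 'd' => differ
Total differences (Hamming distance): 5

5


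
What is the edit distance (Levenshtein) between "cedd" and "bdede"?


Computing edit distance: "cedd" -> "bdede"
DP table:
           b    d    e    d    e
      0    1    2    3    4    5
  c   1    1    2    3    4    5
  e   2    2    2    2    3    4
  d   3    3    2    3    2    3
  d   4    4    3    3    3    3
Edit distance = dp[4][5] = 3

3


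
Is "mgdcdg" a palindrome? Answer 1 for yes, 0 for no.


Input: mgdcdg
Reversed: gdcdgm
  Compare pos 0 ('m') with pos 5 ('g'): MISMATCH
  Compare pos 1 ('g') with pos 4 ('d'): MISMATCH
  Compare pos 2 ('d') with pos 3 ('c'): MISMATCH
Result: not a palindrome

0


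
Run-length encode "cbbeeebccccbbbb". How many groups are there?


Input: cbbeeebccccbbbb
Scanning for consecutive runs:
  Group 1: 'c' x 1 (positions 0-0)
  Group 2: 'b' x 2 (positions 1-2)
  Group 3: 'e' x 3 (positions 3-5)
  Group 4: 'b' x 1 (positions 6-6)
  Group 5: 'c' x 4 (positions 7-10)
  Group 6: 'b' x 4 (positions 11-14)
Total groups: 6

6


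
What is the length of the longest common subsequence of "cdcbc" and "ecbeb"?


LCS of "cdcbc" and "ecbeb"
DP table:
           e    c    b    e    b
      0    0    0    0    0    0
  c   0    0    1    1    1    1
  d   0    0    1    1    1    1
  c   0    0    1    1    1    1
  b   0    0    1    2    2    2
  c   0    0    1    2    2    2
LCS length = dp[5][5] = 2

2


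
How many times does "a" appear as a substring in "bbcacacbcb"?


Searching for "a" in "bbcacacbcb"
Scanning each position:
  Position 0: "b" => no
  Position 1: "b" => no
  Position 2: "c" => no
  Position 3: "a" => MATCH
  Position 4: "c" => no
  Position 5: "a" => MATCH
  Position 6: "c" => no
  Position 7: "b" => no
  Position 8: "c" => no
  Position 9: "b" => no
Total occurrences: 2

2


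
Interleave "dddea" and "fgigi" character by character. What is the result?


Interleaving "dddea" and "fgigi":
  Position 0: 'd' from first, 'f' from second => "df"
  Position 1: 'd' from first, 'g' from second => "dg"
  Position 2: 'd' from first, 'i' from second => "di"
  Position 3: 'e' from first, 'g' from second => "eg"
  Position 4: 'a' from first, 'i' from second => "ai"
Result: dfdgdiegai

dfdgdiegai


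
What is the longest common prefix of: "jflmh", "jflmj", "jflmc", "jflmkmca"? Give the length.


Words: jflmh, jflmj, jflmc, jflmkmca
  Position 0: all 'j' => match
  Position 1: all 'f' => match
  Position 2: all 'l' => match
  Position 3: all 'm' => match
  Position 4: ('h', 'j', 'c', 'k') => mismatch, stop
LCP = "jflm" (length 4)

4


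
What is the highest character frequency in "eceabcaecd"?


Input: eceabcaecd
Character counts:
  'a': 2
  'b': 1
  'c': 3
  'd': 1
  'e': 3
Maximum frequency: 3

3


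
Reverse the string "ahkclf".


Input: ahkclf
Reading characters right to left:
  Position 5: 'f'
  Position 4: 'l'
  Position 3: 'c'
  Position 2: 'k'
  Position 1: 'h'
  Position 0: 'a'
Reversed: flckha

flckha


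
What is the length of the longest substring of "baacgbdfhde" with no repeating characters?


Input: "baacgbdfhde"
Sliding window (track last position of each char):
  Position 0 ('b'): window [0,0] length 1 -- new best
  Position 1 ('a'): window [0,1] length 2 -- new best
  Position 2 ('a'): repeat (last at 1), move window start to 2
  Position 2 ('a'): window [2,2] length 1
  Position 3 ('c'): window [2,3] length 2
  Position 4 ('g'): window [2,4] length 3 -- new best
  Position 5 ('b'): window [2,5] length 4 -- new best
  Position 6 ('d'): window [2,6] length 5 -- new best
  Position 7 ('f'): window [2,7] length 6 -- new best
  Position 8 ('h'): window [2,8] length 7 -- new best
  Position 9 ('d'): repeat (last at 6), move window start to 7
  Position 9 ('d'): window [7,9] length 3
  Position 10 ('e'): window [7,10] length 4
Longest substring with no repeats: "acgbdfh" with length 7

7


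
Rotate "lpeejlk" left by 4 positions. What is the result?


Input: "lpeejlk", rotate left by 4
First 4 characters: "lpee"
Remaining characters: "jlk"
Concatenate remaining + first: "jlk" + "lpee" = "jlklpee"

jlklpee


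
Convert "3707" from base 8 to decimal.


Input: "3707" in base 8
Positional expansion:
  Digit '3' (value 3) x 8^3 = 1536
  Digit '7' (value 7) x 8^2 = 448
  Digit '0' (value 0) x 8^1 = 0
  Digit '7' (value 7) x 8^0 = 7
Sum = 1991

1991


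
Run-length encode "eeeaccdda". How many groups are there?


Input: eeeaccdda
Scanning for consecutive runs:
  Group 1: 'e' x 3 (positions 0-2)
  Group 2: 'a' x 1 (positions 3-3)
  Group 3: 'c' x 2 (positions 4-5)
  Group 4: 'd' x 2 (positions 6-7)
  Group 5: 'a' x 1 (positions 8-8)
Total groups: 5

5
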